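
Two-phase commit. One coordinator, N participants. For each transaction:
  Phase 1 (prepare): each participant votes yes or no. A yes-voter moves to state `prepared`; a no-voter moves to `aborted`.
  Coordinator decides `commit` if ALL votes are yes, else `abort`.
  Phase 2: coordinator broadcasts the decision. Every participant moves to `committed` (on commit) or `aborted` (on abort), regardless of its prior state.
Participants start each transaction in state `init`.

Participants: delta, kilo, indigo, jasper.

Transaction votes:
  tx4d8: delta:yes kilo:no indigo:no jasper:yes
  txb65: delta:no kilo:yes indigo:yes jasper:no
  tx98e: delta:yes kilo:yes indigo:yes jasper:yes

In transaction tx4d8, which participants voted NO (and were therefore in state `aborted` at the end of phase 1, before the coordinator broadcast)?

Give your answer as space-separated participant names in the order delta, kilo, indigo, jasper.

Txn tx4d8 phase 1: delta yes -> prepared; kilo no -> aborted; indigo no -> aborted; jasper yes -> prepared

Answer: kilo indigo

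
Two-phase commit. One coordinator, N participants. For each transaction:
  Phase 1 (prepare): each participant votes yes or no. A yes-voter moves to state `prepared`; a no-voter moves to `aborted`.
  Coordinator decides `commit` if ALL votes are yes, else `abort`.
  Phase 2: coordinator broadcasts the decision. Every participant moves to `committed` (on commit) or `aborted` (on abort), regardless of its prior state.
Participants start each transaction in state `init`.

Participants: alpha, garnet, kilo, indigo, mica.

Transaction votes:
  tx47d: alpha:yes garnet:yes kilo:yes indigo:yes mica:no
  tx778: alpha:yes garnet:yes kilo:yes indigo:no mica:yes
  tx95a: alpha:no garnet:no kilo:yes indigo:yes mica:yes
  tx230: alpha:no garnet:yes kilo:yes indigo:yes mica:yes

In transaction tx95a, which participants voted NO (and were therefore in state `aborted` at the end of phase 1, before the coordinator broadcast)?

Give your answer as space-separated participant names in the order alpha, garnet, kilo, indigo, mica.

Txn tx95a phase 1: alpha no -> aborted; garnet no -> aborted; kilo yes -> prepared; indigo yes -> prepared; mica yes -> prepared

Answer: alpha garnet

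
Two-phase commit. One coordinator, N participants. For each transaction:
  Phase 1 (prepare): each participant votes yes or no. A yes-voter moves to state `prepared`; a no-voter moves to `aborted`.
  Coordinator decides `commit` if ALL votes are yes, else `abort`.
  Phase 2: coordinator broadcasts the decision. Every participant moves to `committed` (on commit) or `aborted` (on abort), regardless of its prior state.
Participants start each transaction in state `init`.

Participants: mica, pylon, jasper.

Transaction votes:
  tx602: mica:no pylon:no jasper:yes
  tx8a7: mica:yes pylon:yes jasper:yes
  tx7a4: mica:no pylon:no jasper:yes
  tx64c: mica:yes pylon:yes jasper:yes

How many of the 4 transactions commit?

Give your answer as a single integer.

tx602: no from mica, pylon -> abort (commits=0)
tx8a7: all yes -> commit (commits=1)
tx7a4: no from mica, pylon -> abort (commits=1)
tx64c: all yes -> commit (commits=2)

Answer: 2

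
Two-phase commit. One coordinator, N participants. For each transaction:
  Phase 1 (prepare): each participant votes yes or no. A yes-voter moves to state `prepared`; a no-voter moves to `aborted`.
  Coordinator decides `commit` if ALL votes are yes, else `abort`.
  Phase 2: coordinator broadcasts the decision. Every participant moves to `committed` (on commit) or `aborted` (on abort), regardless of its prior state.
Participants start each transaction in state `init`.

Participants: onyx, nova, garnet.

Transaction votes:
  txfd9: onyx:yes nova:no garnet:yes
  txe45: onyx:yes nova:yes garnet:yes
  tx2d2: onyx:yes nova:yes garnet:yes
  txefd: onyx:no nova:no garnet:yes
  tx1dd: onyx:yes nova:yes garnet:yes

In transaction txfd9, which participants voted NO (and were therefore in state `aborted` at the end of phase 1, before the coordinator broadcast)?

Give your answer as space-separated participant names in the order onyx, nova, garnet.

Answer: nova

Derivation:
Txn txfd9 phase 1: onyx yes -> prepared; nova no -> aborted; garnet yes -> prepared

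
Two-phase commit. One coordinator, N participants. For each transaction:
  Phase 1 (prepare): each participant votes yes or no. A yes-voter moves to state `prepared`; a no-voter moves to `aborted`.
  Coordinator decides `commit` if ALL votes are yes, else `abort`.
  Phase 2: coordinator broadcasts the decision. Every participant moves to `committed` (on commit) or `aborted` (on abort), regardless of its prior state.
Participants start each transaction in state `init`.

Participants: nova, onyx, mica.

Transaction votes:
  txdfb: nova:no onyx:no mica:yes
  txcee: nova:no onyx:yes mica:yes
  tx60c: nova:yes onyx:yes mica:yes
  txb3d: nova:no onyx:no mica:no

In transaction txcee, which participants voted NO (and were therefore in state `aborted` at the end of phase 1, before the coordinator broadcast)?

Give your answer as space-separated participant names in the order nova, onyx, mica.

Txn txcee phase 1: nova no -> aborted; onyx yes -> prepared; mica yes -> prepared

Answer: nova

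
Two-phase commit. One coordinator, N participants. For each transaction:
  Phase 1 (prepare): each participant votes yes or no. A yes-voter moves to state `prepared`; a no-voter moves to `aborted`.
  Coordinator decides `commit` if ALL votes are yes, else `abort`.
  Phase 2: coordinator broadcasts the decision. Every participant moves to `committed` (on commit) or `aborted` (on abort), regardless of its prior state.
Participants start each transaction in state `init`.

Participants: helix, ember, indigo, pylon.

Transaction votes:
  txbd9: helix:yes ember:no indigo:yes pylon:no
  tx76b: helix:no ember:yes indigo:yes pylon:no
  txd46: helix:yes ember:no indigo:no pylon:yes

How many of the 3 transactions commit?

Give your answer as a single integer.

Answer: 0

Derivation:
txbd9: no from ember, pylon -> abort (commits=0)
tx76b: no from helix, pylon -> abort (commits=0)
txd46: no from ember, indigo -> abort (commits=0)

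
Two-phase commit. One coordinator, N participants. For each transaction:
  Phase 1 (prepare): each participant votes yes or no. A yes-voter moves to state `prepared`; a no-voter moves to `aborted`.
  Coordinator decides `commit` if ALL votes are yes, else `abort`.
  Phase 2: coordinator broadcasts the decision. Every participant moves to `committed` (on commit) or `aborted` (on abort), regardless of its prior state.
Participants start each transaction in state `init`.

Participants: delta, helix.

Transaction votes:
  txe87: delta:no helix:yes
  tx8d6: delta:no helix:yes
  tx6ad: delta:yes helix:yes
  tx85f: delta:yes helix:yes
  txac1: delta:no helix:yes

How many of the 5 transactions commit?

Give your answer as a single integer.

txe87: no from delta -> abort (commits=0)
tx8d6: no from delta -> abort (commits=0)
tx6ad: all yes -> commit (commits=1)
tx85f: all yes -> commit (commits=2)
txac1: no from delta -> abort (commits=2)

Answer: 2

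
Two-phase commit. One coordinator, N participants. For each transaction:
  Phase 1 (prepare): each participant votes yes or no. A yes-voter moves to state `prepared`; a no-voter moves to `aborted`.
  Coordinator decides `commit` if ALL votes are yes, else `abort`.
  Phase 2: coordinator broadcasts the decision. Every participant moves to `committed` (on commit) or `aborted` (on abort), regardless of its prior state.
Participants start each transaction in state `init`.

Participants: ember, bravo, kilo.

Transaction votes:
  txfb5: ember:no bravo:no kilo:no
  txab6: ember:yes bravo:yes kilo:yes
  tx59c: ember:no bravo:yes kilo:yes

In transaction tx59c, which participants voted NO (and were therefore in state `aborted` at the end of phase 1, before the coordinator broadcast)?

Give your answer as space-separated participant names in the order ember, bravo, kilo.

Txn tx59c phase 1: ember no -> aborted; bravo yes -> prepared; kilo yes -> prepared

Answer: ember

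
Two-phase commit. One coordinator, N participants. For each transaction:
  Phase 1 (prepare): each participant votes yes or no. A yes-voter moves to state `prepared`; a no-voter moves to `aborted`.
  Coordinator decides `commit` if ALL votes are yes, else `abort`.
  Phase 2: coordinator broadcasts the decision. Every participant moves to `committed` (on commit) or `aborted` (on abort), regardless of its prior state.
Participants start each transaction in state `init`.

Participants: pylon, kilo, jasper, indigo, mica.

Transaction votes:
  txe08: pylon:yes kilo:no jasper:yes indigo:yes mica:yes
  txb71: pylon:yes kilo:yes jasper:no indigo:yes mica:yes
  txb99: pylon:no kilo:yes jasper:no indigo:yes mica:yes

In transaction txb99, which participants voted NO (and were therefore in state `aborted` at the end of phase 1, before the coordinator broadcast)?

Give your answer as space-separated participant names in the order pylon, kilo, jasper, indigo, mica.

Txn txb99 phase 1: pylon no -> aborted; kilo yes -> prepared; jasper no -> aborted; indigo yes -> prepared; mica yes -> prepared

Answer: pylon jasper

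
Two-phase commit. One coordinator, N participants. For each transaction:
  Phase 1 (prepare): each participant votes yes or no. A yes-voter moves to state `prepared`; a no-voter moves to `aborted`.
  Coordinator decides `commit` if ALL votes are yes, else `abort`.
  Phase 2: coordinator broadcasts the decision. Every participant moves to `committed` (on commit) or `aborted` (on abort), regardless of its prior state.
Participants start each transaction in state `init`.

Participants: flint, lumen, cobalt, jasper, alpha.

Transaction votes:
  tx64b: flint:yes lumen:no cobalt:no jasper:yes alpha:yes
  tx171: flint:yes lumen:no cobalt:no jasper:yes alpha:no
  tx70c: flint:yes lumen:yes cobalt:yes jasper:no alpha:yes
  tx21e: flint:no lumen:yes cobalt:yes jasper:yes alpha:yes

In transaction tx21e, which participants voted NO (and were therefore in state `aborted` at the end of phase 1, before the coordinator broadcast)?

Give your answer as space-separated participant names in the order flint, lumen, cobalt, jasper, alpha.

Txn tx21e phase 1: flint no -> aborted; lumen yes -> prepared; cobalt yes -> prepared; jasper yes -> prepared; alpha yes -> prepared

Answer: flint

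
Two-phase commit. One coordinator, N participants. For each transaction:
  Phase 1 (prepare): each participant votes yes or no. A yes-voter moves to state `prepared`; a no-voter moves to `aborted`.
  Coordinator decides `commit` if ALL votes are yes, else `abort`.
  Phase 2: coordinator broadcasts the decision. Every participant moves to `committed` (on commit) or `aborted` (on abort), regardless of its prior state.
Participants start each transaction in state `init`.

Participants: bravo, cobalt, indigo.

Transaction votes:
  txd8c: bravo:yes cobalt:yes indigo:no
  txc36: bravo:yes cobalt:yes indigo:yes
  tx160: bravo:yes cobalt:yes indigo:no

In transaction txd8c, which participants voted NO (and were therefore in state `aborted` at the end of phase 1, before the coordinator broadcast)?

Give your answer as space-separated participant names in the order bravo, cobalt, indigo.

Txn txd8c phase 1: bravo yes -> prepared; cobalt yes -> prepared; indigo no -> aborted

Answer: indigo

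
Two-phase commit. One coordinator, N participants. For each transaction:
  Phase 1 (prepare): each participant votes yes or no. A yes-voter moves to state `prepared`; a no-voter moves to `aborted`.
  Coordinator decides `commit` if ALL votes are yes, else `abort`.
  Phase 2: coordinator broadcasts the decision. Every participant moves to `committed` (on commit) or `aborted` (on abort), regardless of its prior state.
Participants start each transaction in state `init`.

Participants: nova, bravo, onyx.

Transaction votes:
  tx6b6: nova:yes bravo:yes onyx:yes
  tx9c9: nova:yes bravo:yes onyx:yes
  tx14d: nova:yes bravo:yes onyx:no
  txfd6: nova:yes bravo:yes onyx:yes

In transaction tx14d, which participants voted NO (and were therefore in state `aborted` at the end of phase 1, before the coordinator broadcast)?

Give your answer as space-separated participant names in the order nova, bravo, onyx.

Answer: onyx

Derivation:
Txn tx14d phase 1: nova yes -> prepared; bravo yes -> prepared; onyx no -> aborted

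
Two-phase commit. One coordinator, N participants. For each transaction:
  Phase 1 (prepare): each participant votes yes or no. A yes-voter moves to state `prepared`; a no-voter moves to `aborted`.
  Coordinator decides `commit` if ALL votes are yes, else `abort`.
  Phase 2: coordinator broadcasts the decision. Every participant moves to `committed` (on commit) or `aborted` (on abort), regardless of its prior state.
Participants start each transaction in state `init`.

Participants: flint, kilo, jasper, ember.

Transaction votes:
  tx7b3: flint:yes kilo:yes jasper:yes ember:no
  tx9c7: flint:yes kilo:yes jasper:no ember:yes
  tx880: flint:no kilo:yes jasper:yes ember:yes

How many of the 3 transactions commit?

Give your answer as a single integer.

Answer: 0

Derivation:
tx7b3: no from ember -> abort (commits=0)
tx9c7: no from jasper -> abort (commits=0)
tx880: no from flint -> abort (commits=0)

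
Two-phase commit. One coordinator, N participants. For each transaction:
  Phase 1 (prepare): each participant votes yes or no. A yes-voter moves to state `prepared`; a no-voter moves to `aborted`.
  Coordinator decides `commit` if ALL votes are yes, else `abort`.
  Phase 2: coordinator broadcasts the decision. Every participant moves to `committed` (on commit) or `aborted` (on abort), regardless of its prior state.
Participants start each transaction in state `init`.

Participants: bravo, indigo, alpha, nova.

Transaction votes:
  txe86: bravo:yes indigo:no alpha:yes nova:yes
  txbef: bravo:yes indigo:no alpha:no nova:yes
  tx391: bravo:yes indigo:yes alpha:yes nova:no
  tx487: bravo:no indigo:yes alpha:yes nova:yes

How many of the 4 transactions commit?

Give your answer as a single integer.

txe86: no from indigo -> abort (commits=0)
txbef: no from indigo, alpha -> abort (commits=0)
tx391: no from nova -> abort (commits=0)
tx487: no from bravo -> abort (commits=0)

Answer: 0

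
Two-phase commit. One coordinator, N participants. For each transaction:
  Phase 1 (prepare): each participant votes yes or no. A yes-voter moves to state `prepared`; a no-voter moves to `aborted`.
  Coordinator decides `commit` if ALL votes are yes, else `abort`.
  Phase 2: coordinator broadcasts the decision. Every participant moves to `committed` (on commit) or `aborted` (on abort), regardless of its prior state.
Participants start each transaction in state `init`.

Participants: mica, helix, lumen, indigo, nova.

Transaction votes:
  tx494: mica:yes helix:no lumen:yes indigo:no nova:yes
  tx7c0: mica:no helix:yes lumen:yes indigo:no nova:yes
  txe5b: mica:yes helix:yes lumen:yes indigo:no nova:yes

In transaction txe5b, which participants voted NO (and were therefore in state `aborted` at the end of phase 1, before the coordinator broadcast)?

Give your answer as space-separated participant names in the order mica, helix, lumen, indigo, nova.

Answer: indigo

Derivation:
Txn txe5b phase 1: mica yes -> prepared; helix yes -> prepared; lumen yes -> prepared; indigo no -> aborted; nova yes -> prepared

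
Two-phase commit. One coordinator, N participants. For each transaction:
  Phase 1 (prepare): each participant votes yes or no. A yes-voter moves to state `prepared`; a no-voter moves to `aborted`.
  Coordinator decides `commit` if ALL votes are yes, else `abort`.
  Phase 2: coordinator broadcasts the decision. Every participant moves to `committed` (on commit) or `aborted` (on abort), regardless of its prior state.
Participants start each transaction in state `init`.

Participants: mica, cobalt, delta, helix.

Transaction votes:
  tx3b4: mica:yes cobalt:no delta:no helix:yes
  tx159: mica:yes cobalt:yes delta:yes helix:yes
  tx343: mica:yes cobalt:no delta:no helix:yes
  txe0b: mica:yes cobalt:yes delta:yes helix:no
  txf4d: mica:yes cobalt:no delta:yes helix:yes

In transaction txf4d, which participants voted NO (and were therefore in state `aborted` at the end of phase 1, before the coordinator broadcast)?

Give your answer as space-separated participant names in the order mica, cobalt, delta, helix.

Answer: cobalt

Derivation:
Txn txf4d phase 1: mica yes -> prepared; cobalt no -> aborted; delta yes -> prepared; helix yes -> prepared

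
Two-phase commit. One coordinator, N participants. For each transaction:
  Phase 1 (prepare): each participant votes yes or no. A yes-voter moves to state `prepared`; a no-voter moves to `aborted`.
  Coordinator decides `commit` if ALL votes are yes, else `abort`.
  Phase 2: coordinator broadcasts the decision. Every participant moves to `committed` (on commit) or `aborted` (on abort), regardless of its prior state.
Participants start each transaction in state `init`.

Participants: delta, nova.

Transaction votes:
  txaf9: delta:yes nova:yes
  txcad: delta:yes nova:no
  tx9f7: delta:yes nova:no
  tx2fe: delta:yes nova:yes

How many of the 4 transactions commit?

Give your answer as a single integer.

Answer: 2

Derivation:
txaf9: all yes -> commit (commits=1)
txcad: no from nova -> abort (commits=1)
tx9f7: no from nova -> abort (commits=1)
tx2fe: all yes -> commit (commits=2)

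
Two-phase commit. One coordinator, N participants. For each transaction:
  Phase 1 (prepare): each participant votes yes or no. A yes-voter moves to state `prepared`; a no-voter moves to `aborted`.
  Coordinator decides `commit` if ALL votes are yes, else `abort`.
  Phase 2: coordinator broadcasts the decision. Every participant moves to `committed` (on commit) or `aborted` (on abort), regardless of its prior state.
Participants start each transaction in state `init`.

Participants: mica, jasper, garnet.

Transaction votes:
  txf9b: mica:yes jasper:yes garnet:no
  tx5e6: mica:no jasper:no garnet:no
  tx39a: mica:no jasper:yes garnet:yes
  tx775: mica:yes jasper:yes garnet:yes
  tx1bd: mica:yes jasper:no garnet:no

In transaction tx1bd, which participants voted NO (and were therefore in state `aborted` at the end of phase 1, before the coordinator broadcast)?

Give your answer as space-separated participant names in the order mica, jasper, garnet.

Answer: jasper garnet

Derivation:
Txn tx1bd phase 1: mica yes -> prepared; jasper no -> aborted; garnet no -> aborted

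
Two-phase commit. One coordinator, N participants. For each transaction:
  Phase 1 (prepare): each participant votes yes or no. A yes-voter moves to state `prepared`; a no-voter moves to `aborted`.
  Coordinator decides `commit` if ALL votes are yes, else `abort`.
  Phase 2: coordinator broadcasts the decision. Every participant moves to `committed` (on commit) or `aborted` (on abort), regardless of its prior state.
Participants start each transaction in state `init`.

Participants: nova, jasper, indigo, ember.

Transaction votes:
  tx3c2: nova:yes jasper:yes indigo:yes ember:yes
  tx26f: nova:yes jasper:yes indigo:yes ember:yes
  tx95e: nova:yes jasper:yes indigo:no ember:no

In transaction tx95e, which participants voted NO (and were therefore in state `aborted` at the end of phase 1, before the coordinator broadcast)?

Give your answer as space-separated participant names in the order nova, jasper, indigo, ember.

Answer: indigo ember

Derivation:
Txn tx95e phase 1: nova yes -> prepared; jasper yes -> prepared; indigo no -> aborted; ember no -> aborted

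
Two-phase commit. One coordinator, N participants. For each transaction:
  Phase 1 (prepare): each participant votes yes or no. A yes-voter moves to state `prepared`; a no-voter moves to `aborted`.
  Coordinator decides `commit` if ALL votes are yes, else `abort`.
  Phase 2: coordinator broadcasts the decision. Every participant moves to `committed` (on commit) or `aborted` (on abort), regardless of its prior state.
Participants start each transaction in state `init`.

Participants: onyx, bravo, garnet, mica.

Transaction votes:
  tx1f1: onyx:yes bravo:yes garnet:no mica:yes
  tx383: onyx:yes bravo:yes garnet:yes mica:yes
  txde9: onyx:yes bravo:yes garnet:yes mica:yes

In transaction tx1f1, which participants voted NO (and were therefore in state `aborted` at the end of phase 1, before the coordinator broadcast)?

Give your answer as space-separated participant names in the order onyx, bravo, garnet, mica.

Answer: garnet

Derivation:
Txn tx1f1 phase 1: onyx yes -> prepared; bravo yes -> prepared; garnet no -> aborted; mica yes -> prepared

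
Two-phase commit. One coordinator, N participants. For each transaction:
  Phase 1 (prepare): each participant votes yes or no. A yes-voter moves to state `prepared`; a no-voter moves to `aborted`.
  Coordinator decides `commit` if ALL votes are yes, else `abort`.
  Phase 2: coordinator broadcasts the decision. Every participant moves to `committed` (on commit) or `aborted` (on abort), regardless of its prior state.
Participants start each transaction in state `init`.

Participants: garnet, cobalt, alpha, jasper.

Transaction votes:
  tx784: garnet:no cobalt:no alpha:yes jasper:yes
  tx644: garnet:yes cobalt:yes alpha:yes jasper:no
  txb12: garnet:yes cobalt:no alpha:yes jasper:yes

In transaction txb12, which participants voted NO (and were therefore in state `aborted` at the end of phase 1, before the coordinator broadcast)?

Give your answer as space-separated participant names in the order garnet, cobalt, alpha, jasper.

Answer: cobalt

Derivation:
Txn txb12 phase 1: garnet yes -> prepared; cobalt no -> aborted; alpha yes -> prepared; jasper yes -> prepared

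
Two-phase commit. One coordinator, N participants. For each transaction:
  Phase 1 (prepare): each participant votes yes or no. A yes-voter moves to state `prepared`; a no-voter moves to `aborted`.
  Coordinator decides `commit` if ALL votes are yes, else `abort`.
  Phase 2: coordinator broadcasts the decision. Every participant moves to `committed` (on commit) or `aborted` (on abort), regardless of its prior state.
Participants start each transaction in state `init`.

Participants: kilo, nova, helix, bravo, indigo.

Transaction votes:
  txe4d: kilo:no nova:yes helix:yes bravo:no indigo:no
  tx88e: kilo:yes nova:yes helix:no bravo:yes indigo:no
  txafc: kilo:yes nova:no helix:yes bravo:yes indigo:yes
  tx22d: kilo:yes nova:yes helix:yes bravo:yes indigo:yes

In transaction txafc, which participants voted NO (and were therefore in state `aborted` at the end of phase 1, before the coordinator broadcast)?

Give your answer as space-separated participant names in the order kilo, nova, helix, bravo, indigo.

Txn txafc phase 1: kilo yes -> prepared; nova no -> aborted; helix yes -> prepared; bravo yes -> prepared; indigo yes -> prepared

Answer: nova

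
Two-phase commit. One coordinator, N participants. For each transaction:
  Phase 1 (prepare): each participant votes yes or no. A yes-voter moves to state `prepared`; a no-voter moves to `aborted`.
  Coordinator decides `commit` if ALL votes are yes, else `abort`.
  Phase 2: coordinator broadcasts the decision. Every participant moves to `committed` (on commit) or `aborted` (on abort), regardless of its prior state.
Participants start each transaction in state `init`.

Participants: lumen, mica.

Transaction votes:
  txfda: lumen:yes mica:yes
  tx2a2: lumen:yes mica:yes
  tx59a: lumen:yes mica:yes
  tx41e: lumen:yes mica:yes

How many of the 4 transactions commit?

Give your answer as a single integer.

txfda: all yes -> commit (commits=1)
tx2a2: all yes -> commit (commits=2)
tx59a: all yes -> commit (commits=3)
tx41e: all yes -> commit (commits=4)

Answer: 4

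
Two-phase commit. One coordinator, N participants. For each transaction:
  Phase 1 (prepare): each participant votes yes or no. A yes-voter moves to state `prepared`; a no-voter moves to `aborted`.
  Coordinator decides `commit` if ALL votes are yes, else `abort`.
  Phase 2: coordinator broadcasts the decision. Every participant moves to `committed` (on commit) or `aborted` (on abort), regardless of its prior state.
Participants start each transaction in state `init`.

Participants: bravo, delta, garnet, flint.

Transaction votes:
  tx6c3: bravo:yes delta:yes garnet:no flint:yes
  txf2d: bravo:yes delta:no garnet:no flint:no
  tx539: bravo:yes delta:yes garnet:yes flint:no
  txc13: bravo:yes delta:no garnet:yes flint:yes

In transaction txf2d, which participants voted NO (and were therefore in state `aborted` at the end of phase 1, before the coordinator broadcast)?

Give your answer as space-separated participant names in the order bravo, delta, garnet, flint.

Txn txf2d phase 1: bravo yes -> prepared; delta no -> aborted; garnet no -> aborted; flint no -> aborted

Answer: delta garnet flint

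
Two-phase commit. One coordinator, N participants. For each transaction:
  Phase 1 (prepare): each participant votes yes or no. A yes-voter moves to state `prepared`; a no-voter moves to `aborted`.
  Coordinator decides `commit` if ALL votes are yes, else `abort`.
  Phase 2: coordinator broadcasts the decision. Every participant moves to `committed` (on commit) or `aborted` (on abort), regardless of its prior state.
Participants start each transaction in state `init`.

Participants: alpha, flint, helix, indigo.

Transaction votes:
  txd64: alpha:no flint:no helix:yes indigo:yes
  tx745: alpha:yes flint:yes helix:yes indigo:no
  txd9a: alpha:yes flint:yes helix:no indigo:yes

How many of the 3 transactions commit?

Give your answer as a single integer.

txd64: no from alpha, flint -> abort (commits=0)
tx745: no from indigo -> abort (commits=0)
txd9a: no from helix -> abort (commits=0)

Answer: 0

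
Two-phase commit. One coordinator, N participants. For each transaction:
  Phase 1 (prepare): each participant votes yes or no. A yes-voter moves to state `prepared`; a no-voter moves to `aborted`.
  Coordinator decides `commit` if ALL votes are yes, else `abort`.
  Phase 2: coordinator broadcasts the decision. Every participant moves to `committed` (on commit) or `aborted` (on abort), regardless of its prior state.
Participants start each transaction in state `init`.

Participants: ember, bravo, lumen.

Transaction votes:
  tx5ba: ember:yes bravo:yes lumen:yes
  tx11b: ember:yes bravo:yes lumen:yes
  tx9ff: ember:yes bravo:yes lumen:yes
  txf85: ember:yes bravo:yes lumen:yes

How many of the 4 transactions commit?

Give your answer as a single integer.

Answer: 4

Derivation:
tx5ba: all yes -> commit (commits=1)
tx11b: all yes -> commit (commits=2)
tx9ff: all yes -> commit (commits=3)
txf85: all yes -> commit (commits=4)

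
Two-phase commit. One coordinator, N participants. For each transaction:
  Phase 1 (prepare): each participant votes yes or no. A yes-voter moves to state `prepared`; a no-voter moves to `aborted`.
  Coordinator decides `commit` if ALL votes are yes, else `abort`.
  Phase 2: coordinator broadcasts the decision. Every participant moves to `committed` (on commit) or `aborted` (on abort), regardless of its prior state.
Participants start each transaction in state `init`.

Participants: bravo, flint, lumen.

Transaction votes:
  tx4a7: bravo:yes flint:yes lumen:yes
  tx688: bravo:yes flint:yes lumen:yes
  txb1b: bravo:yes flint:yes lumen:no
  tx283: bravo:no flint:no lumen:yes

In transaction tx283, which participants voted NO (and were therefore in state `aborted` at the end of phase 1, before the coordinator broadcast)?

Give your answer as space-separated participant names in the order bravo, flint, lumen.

Txn tx283 phase 1: bravo no -> aborted; flint no -> aborted; lumen yes -> prepared

Answer: bravo flint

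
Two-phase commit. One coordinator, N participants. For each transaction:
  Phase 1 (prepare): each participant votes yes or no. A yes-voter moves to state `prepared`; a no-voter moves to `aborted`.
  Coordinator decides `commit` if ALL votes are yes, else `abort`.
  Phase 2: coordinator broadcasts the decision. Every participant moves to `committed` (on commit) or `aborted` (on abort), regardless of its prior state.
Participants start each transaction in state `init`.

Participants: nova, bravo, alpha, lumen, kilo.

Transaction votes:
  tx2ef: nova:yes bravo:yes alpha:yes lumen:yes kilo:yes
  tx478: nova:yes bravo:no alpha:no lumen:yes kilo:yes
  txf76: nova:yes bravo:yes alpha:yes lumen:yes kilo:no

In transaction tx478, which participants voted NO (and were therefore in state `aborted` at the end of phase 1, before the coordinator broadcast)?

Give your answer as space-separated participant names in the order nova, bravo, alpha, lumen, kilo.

Answer: bravo alpha

Derivation:
Txn tx478 phase 1: nova yes -> prepared; bravo no -> aborted; alpha no -> aborted; lumen yes -> prepared; kilo yes -> prepared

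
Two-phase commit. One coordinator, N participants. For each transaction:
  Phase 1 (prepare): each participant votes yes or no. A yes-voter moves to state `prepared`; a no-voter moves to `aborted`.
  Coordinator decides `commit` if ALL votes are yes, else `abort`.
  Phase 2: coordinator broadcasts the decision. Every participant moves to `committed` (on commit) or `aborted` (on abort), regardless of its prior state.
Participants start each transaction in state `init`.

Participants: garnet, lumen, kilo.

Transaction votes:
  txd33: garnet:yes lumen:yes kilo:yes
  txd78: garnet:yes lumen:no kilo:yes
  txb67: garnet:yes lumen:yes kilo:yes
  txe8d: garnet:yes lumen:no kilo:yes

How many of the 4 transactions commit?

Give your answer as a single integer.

Answer: 2

Derivation:
txd33: all yes -> commit (commits=1)
txd78: no from lumen -> abort (commits=1)
txb67: all yes -> commit (commits=2)
txe8d: no from lumen -> abort (commits=2)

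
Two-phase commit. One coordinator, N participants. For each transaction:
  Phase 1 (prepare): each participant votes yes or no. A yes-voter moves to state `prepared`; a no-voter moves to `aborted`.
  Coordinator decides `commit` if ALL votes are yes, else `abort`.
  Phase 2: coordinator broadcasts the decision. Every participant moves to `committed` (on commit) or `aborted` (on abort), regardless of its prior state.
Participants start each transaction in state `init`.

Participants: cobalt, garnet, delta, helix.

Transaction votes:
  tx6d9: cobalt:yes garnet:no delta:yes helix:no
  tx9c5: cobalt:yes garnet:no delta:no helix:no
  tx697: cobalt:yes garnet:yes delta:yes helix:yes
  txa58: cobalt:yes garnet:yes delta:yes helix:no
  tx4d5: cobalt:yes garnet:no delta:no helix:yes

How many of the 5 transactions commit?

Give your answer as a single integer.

Answer: 1

Derivation:
tx6d9: no from garnet, helix -> abort (commits=0)
tx9c5: no from garnet, delta, helix -> abort (commits=0)
tx697: all yes -> commit (commits=1)
txa58: no from helix -> abort (commits=1)
tx4d5: no from garnet, delta -> abort (commits=1)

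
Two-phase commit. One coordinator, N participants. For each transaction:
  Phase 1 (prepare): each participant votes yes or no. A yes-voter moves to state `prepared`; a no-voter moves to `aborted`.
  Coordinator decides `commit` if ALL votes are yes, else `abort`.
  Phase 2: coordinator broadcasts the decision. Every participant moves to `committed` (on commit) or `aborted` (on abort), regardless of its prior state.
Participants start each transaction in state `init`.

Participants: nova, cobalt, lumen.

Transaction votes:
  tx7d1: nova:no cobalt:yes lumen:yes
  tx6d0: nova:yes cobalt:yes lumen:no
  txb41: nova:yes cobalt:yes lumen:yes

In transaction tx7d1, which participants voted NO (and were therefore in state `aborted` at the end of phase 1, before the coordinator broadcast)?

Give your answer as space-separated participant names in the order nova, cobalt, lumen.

Answer: nova

Derivation:
Txn tx7d1 phase 1: nova no -> aborted; cobalt yes -> prepared; lumen yes -> prepared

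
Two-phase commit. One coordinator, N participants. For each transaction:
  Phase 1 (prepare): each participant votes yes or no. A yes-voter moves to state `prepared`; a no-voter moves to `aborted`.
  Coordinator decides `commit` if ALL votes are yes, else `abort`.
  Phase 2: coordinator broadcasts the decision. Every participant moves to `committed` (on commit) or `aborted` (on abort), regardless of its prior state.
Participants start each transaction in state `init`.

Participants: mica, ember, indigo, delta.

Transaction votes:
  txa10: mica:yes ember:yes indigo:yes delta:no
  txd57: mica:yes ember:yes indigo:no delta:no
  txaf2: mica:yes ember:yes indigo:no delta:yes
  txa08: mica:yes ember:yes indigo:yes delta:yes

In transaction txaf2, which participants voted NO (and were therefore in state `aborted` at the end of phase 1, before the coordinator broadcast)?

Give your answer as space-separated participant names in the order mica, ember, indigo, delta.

Answer: indigo

Derivation:
Txn txaf2 phase 1: mica yes -> prepared; ember yes -> prepared; indigo no -> aborted; delta yes -> prepared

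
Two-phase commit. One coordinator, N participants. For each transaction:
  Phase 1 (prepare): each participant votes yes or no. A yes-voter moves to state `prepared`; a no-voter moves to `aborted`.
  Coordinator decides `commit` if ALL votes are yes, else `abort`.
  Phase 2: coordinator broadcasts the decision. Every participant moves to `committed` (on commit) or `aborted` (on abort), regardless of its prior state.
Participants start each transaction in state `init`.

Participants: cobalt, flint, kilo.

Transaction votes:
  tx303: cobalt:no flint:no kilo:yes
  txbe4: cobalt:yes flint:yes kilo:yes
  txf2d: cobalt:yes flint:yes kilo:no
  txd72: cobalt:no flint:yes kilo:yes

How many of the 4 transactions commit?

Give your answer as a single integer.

tx303: no from cobalt, flint -> abort (commits=0)
txbe4: all yes -> commit (commits=1)
txf2d: no from kilo -> abort (commits=1)
txd72: no from cobalt -> abort (commits=1)

Answer: 1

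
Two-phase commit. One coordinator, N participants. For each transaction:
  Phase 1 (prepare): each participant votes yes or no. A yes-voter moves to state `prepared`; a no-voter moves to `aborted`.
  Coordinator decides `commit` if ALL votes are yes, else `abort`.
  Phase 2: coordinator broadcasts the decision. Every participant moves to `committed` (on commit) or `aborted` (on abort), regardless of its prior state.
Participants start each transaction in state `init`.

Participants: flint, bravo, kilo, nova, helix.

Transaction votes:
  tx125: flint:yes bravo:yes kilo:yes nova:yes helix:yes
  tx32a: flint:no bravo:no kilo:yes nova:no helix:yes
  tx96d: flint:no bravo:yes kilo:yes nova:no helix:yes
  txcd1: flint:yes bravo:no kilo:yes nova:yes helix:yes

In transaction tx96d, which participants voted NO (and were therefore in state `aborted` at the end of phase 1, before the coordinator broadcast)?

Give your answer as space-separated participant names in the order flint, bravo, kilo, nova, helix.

Txn tx96d phase 1: flint no -> aborted; bravo yes -> prepared; kilo yes -> prepared; nova no -> aborted; helix yes -> prepared

Answer: flint nova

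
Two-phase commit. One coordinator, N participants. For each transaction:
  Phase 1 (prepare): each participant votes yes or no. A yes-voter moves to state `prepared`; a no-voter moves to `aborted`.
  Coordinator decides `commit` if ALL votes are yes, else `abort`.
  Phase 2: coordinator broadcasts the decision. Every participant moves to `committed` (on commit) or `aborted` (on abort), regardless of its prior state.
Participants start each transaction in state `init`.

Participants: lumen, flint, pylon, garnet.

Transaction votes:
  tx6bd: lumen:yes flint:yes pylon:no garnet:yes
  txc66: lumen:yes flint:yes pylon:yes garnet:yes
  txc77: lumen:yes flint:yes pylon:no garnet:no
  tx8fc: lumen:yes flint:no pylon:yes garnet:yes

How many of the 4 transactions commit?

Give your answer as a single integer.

tx6bd: no from pylon -> abort (commits=0)
txc66: all yes -> commit (commits=1)
txc77: no from pylon, garnet -> abort (commits=1)
tx8fc: no from flint -> abort (commits=1)

Answer: 1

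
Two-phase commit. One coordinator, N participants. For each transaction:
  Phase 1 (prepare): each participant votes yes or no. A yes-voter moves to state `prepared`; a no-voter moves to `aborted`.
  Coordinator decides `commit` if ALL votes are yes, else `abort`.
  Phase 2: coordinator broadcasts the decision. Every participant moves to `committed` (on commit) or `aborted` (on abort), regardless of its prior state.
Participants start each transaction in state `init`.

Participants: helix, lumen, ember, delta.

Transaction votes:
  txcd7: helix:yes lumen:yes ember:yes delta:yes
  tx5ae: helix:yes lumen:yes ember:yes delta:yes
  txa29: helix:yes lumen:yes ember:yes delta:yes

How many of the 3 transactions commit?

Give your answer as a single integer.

Answer: 3

Derivation:
txcd7: all yes -> commit (commits=1)
tx5ae: all yes -> commit (commits=2)
txa29: all yes -> commit (commits=3)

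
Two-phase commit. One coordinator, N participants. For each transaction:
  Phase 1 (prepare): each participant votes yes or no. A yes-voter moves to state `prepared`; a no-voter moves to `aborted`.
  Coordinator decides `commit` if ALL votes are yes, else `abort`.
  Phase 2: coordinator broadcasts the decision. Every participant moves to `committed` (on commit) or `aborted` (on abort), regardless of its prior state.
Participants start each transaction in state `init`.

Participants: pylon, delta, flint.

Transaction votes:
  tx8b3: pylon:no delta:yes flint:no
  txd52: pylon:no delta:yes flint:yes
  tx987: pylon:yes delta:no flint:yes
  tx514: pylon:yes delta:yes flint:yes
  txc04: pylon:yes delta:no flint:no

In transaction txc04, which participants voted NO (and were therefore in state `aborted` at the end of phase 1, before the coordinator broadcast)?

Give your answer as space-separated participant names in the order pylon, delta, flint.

Answer: delta flint

Derivation:
Txn txc04 phase 1: pylon yes -> prepared; delta no -> aborted; flint no -> aborted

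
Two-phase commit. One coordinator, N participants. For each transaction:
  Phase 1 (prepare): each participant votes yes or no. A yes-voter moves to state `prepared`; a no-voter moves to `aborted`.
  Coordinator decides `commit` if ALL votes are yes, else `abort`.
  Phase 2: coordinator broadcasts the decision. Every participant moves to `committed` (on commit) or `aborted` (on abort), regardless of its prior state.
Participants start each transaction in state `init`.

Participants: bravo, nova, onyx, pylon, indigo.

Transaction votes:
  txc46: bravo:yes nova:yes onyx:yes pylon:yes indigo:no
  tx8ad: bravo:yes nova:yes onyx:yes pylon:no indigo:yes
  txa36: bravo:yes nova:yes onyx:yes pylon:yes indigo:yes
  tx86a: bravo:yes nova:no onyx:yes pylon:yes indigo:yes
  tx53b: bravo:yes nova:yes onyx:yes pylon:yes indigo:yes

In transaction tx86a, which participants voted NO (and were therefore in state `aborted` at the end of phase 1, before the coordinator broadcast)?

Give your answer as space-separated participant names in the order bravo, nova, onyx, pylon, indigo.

Txn tx86a phase 1: bravo yes -> prepared; nova no -> aborted; onyx yes -> prepared; pylon yes -> prepared; indigo yes -> prepared

Answer: nova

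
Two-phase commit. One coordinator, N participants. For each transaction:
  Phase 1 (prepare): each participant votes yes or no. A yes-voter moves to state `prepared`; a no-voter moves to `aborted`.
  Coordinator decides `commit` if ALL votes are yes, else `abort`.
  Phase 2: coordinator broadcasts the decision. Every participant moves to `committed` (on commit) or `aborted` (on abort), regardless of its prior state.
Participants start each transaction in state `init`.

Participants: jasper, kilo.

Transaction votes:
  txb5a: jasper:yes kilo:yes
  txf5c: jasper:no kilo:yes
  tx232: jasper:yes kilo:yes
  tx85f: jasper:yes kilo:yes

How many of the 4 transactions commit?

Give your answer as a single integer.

Answer: 3

Derivation:
txb5a: all yes -> commit (commits=1)
txf5c: no from jasper -> abort (commits=1)
tx232: all yes -> commit (commits=2)
tx85f: all yes -> commit (commits=3)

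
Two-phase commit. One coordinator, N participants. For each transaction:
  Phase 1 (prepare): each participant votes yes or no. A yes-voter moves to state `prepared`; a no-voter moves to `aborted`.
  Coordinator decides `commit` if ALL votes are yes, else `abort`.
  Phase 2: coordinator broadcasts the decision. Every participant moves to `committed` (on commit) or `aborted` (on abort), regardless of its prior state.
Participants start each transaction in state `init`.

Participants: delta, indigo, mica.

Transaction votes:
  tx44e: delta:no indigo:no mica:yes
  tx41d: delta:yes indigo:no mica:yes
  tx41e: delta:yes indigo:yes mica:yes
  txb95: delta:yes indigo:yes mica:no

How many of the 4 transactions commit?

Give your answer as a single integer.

tx44e: no from delta, indigo -> abort (commits=0)
tx41d: no from indigo -> abort (commits=0)
tx41e: all yes -> commit (commits=1)
txb95: no from mica -> abort (commits=1)

Answer: 1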